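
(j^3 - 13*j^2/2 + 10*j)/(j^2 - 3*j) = (j^2 - 13*j/2 + 10)/(j - 3)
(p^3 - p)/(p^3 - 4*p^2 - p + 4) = p/(p - 4)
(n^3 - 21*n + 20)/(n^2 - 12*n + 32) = (n^2 + 4*n - 5)/(n - 8)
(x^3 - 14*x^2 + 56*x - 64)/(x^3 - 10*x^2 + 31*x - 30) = (x^2 - 12*x + 32)/(x^2 - 8*x + 15)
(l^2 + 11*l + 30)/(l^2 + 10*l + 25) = (l + 6)/(l + 5)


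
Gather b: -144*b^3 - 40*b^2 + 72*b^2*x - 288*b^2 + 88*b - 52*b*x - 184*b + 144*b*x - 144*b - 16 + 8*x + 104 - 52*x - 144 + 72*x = -144*b^3 + b^2*(72*x - 328) + b*(92*x - 240) + 28*x - 56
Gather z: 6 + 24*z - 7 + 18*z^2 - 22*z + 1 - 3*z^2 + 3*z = 15*z^2 + 5*z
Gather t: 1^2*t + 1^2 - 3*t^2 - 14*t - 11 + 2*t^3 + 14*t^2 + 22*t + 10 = 2*t^3 + 11*t^2 + 9*t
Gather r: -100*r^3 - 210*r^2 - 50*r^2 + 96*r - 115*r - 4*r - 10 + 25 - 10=-100*r^3 - 260*r^2 - 23*r + 5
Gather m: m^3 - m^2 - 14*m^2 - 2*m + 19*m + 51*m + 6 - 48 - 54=m^3 - 15*m^2 + 68*m - 96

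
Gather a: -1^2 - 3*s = -3*s - 1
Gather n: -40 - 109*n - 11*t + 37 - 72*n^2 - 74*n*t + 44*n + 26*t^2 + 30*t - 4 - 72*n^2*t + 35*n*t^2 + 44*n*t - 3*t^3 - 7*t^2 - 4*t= n^2*(-72*t - 72) + n*(35*t^2 - 30*t - 65) - 3*t^3 + 19*t^2 + 15*t - 7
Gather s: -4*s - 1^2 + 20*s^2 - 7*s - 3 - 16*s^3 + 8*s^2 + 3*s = -16*s^3 + 28*s^2 - 8*s - 4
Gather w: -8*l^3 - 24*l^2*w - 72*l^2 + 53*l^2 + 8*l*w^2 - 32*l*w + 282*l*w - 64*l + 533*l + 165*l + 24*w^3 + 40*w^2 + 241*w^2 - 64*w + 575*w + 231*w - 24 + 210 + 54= -8*l^3 - 19*l^2 + 634*l + 24*w^3 + w^2*(8*l + 281) + w*(-24*l^2 + 250*l + 742) + 240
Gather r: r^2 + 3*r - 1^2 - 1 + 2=r^2 + 3*r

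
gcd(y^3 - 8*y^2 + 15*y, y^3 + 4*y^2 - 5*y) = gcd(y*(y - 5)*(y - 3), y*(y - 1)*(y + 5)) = y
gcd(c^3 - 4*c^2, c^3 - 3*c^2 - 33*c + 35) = 1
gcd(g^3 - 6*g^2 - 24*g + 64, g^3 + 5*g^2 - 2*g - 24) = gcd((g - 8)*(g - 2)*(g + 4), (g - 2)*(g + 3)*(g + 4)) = g^2 + 2*g - 8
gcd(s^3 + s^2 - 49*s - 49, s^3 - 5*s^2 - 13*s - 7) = s^2 - 6*s - 7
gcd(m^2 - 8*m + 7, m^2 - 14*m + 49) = m - 7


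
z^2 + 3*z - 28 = (z - 4)*(z + 7)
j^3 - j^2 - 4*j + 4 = (j - 2)*(j - 1)*(j + 2)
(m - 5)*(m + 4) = m^2 - m - 20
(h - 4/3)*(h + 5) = h^2 + 11*h/3 - 20/3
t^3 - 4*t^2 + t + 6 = (t - 3)*(t - 2)*(t + 1)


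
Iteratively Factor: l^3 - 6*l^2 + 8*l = (l - 2)*(l^2 - 4*l) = l*(l - 2)*(l - 4)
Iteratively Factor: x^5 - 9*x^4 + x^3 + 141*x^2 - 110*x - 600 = (x - 4)*(x^4 - 5*x^3 - 19*x^2 + 65*x + 150) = (x - 4)*(x + 2)*(x^3 - 7*x^2 - 5*x + 75) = (x - 5)*(x - 4)*(x + 2)*(x^2 - 2*x - 15) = (x - 5)*(x - 4)*(x + 2)*(x + 3)*(x - 5)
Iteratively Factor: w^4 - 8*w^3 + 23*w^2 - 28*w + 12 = (w - 2)*(w^3 - 6*w^2 + 11*w - 6) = (w - 2)*(w - 1)*(w^2 - 5*w + 6) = (w - 3)*(w - 2)*(w - 1)*(w - 2)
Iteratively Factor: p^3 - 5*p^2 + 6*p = (p)*(p^2 - 5*p + 6) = p*(p - 3)*(p - 2)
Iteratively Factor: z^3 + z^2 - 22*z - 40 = (z + 2)*(z^2 - z - 20) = (z - 5)*(z + 2)*(z + 4)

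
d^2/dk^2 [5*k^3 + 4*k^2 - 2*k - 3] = 30*k + 8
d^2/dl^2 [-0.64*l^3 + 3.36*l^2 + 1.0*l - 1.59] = 6.72 - 3.84*l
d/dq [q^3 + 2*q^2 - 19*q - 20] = 3*q^2 + 4*q - 19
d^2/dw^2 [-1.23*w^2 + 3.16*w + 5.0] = -2.46000000000000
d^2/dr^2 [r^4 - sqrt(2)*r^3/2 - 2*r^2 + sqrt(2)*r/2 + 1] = 12*r^2 - 3*sqrt(2)*r - 4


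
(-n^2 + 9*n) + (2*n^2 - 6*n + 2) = n^2 + 3*n + 2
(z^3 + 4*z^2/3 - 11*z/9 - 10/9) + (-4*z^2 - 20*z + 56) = z^3 - 8*z^2/3 - 191*z/9 + 494/9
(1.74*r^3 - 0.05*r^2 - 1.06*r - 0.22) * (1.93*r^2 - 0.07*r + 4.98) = 3.3582*r^5 - 0.2183*r^4 + 6.6229*r^3 - 0.5994*r^2 - 5.2634*r - 1.0956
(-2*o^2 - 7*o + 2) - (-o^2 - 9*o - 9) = -o^2 + 2*o + 11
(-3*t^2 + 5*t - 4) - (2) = -3*t^2 + 5*t - 6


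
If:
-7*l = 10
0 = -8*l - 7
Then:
No Solution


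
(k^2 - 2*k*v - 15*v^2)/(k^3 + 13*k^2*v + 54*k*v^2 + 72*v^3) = (k - 5*v)/(k^2 + 10*k*v + 24*v^2)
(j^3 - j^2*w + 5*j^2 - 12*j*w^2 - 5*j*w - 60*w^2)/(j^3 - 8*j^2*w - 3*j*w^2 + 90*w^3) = (j^2 - 4*j*w + 5*j - 20*w)/(j^2 - 11*j*w + 30*w^2)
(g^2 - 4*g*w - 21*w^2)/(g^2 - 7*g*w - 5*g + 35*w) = (g + 3*w)/(g - 5)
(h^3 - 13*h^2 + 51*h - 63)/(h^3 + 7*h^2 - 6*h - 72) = (h^2 - 10*h + 21)/(h^2 + 10*h + 24)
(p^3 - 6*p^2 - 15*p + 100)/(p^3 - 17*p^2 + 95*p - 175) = (p + 4)/(p - 7)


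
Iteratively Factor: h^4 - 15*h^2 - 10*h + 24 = (h + 3)*(h^3 - 3*h^2 - 6*h + 8) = (h - 4)*(h + 3)*(h^2 + h - 2) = (h - 4)*(h + 2)*(h + 3)*(h - 1)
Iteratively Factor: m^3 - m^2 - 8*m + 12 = (m + 3)*(m^2 - 4*m + 4) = (m - 2)*(m + 3)*(m - 2)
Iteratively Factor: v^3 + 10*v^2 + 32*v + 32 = (v + 2)*(v^2 + 8*v + 16) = (v + 2)*(v + 4)*(v + 4)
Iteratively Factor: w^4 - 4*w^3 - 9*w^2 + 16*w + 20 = (w + 1)*(w^3 - 5*w^2 - 4*w + 20) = (w - 2)*(w + 1)*(w^2 - 3*w - 10) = (w - 2)*(w + 1)*(w + 2)*(w - 5)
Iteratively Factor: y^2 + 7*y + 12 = (y + 3)*(y + 4)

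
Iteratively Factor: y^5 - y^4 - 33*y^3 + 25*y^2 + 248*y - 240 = (y - 1)*(y^4 - 33*y^2 - 8*y + 240) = (y - 1)*(y + 4)*(y^3 - 4*y^2 - 17*y + 60) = (y - 1)*(y + 4)^2*(y^2 - 8*y + 15) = (y - 5)*(y - 1)*(y + 4)^2*(y - 3)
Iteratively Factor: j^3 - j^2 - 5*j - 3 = (j - 3)*(j^2 + 2*j + 1) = (j - 3)*(j + 1)*(j + 1)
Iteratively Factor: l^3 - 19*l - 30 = (l - 5)*(l^2 + 5*l + 6) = (l - 5)*(l + 3)*(l + 2)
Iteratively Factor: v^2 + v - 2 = (v + 2)*(v - 1)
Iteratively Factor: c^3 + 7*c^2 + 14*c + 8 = (c + 1)*(c^2 + 6*c + 8) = (c + 1)*(c + 2)*(c + 4)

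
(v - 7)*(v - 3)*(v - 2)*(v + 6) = v^4 - 6*v^3 - 31*v^2 + 204*v - 252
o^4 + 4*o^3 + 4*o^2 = o^2*(o + 2)^2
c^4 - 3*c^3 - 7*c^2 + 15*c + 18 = (c - 3)^2*(c + 1)*(c + 2)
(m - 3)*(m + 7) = m^2 + 4*m - 21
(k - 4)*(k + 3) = k^2 - k - 12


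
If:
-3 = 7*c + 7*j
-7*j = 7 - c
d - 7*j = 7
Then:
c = 1/2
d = 1/2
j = -13/14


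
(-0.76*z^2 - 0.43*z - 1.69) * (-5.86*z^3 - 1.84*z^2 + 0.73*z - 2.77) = 4.4536*z^5 + 3.9182*z^4 + 10.1398*z^3 + 4.9009*z^2 - 0.0426*z + 4.6813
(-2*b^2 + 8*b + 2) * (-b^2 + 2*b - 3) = 2*b^4 - 12*b^3 + 20*b^2 - 20*b - 6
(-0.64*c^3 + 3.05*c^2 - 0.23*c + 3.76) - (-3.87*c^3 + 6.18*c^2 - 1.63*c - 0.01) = 3.23*c^3 - 3.13*c^2 + 1.4*c + 3.77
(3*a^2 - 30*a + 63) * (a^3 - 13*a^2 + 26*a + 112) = 3*a^5 - 69*a^4 + 531*a^3 - 1263*a^2 - 1722*a + 7056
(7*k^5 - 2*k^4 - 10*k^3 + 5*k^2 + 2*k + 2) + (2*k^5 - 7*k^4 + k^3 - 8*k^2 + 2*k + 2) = 9*k^5 - 9*k^4 - 9*k^3 - 3*k^2 + 4*k + 4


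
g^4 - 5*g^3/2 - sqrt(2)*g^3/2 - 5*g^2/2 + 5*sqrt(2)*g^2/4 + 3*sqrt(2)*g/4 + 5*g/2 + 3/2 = (g - 3)*(g + 1/2)*(g - sqrt(2))*(g + sqrt(2)/2)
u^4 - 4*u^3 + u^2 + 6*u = u*(u - 3)*(u - 2)*(u + 1)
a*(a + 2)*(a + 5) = a^3 + 7*a^2 + 10*a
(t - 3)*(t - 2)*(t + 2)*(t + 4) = t^4 + t^3 - 16*t^2 - 4*t + 48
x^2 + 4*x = x*(x + 4)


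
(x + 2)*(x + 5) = x^2 + 7*x + 10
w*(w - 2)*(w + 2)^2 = w^4 + 2*w^3 - 4*w^2 - 8*w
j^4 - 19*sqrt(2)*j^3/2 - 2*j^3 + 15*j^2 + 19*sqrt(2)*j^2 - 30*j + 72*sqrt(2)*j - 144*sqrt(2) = (j - 2)*(j - 8*sqrt(2))*(j - 3*sqrt(2))*(j + 3*sqrt(2)/2)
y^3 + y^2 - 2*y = y*(y - 1)*(y + 2)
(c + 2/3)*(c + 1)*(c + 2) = c^3 + 11*c^2/3 + 4*c + 4/3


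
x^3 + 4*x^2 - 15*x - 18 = (x - 3)*(x + 1)*(x + 6)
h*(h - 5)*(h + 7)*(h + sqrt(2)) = h^4 + sqrt(2)*h^3 + 2*h^3 - 35*h^2 + 2*sqrt(2)*h^2 - 35*sqrt(2)*h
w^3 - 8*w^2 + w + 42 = (w - 7)*(w - 3)*(w + 2)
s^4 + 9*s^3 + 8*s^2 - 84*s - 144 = (s - 3)*(s + 2)*(s + 4)*(s + 6)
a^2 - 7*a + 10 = (a - 5)*(a - 2)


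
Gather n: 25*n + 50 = 25*n + 50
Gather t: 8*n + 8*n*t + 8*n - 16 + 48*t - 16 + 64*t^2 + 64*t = 16*n + 64*t^2 + t*(8*n + 112) - 32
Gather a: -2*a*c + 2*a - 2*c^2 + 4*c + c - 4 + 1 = a*(2 - 2*c) - 2*c^2 + 5*c - 3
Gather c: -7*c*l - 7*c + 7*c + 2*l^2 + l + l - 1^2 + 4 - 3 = -7*c*l + 2*l^2 + 2*l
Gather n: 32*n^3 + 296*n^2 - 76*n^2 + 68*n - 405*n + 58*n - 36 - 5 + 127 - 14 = 32*n^3 + 220*n^2 - 279*n + 72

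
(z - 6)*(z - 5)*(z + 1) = z^3 - 10*z^2 + 19*z + 30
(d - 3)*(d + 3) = d^2 - 9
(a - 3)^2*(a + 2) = a^3 - 4*a^2 - 3*a + 18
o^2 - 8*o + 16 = (o - 4)^2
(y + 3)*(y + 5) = y^2 + 8*y + 15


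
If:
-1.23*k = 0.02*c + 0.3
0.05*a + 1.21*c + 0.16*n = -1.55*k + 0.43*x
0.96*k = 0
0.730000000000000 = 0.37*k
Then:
No Solution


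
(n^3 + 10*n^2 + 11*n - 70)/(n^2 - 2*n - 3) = (-n^3 - 10*n^2 - 11*n + 70)/(-n^2 + 2*n + 3)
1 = 1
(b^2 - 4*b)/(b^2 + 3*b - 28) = b/(b + 7)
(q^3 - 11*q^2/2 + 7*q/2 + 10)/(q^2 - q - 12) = (2*q^2 - 3*q - 5)/(2*(q + 3))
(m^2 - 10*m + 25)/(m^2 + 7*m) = (m^2 - 10*m + 25)/(m*(m + 7))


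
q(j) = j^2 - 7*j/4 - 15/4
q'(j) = 2*j - 7/4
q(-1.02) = -0.92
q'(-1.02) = -3.79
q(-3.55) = 15.06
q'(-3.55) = -8.85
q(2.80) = -0.81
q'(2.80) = 3.85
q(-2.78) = 8.84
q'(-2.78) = -7.31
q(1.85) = -3.56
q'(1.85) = 1.95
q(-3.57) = 15.24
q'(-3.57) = -8.89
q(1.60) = -3.99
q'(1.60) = 1.45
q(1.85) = -3.56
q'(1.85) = 1.95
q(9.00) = 61.50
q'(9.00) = 16.25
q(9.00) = 61.50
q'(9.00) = 16.25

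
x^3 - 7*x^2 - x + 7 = (x - 7)*(x - 1)*(x + 1)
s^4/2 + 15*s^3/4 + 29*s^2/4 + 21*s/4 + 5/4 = (s/2 + 1/2)*(s + 1/2)*(s + 1)*(s + 5)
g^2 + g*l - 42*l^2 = (g - 6*l)*(g + 7*l)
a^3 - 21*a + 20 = (a - 4)*(a - 1)*(a + 5)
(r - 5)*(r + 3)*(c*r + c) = c*r^3 - c*r^2 - 17*c*r - 15*c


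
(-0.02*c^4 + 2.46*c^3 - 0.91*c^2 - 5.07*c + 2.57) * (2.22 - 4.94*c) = 0.0988*c^5 - 12.1968*c^4 + 9.9566*c^3 + 23.0256*c^2 - 23.9512*c + 5.7054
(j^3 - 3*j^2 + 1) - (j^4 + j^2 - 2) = -j^4 + j^3 - 4*j^2 + 3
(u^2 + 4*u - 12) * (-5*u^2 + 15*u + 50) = -5*u^4 - 5*u^3 + 170*u^2 + 20*u - 600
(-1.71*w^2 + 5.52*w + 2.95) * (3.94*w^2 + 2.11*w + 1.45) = -6.7374*w^4 + 18.1407*w^3 + 20.7907*w^2 + 14.2285*w + 4.2775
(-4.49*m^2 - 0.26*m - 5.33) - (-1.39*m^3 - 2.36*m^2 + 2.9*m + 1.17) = 1.39*m^3 - 2.13*m^2 - 3.16*m - 6.5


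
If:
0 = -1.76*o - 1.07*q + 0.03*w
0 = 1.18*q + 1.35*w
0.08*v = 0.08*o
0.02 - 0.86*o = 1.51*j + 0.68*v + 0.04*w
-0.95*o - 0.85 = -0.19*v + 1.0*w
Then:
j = 0.43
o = -0.39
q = 0.63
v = -0.39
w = -0.55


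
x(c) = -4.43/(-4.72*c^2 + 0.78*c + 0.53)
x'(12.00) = -0.00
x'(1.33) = -1.13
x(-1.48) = 0.40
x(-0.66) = 2.17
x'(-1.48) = 0.54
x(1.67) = 0.39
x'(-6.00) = 0.01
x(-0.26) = -545.03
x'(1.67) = -0.52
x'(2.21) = -0.21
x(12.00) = 0.01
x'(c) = -4.43*(9.44*c - 0.78)/(-4.72*c^2 + 0.78*c + 0.53)^2 = (3.4554 - 41.8192*c)/(-4.72*c^2 + 0.78*c + 0.53)^2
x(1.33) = 0.65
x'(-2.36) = 0.13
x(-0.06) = -9.50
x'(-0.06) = 27.44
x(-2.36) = 0.16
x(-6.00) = 0.03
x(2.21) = 0.21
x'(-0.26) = 216885.27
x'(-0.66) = 7.46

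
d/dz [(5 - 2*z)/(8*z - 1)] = -38/(8*z - 1)^2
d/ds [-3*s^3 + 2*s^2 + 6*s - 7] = -9*s^2 + 4*s + 6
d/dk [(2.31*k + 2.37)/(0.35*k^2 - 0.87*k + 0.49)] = (-0.8085*k^2 - 1.659*k + 3.1938)/(0.1225*k^4 - 0.609*k^3 + 1.0999*k^2 - 0.8526*k + 0.2401)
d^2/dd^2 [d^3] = 6*d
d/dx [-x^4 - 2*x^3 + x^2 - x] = -4*x^3 - 6*x^2 + 2*x - 1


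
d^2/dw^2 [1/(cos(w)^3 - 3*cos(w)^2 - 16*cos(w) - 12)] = ((-61*cos(w) - 24*cos(2*w) + 9*cos(3*w))*(-cos(w)^3 + 3*cos(w)^2 + 16*cos(w) + 12)/4 - 2*(-3*cos(w)^2 + 6*cos(w) + 16)^2*sin(w)^2)/(-cos(w)^3 + 3*cos(w)^2 + 16*cos(w) + 12)^3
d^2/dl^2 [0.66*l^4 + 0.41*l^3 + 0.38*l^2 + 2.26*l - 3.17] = 7.92*l^2 + 2.46*l + 0.76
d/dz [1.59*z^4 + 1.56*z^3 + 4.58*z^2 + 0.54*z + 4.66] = 6.36*z^3 + 4.68*z^2 + 9.16*z + 0.54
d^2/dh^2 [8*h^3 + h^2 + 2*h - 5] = 48*h + 2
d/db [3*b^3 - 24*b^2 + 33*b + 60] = 9*b^2 - 48*b + 33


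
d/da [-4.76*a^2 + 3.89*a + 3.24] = 3.89 - 9.52*a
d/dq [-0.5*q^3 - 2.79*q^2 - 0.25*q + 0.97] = -1.5*q^2 - 5.58*q - 0.25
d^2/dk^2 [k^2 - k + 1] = 2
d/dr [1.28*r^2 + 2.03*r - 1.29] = 2.56*r + 2.03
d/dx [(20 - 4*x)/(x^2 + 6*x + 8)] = 4*(-x^2 - 6*x + 2*(x - 5)*(x + 3) - 8)/(x^2 + 6*x + 8)^2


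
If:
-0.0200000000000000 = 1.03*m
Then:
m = -0.02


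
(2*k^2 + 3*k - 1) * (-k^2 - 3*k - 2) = -2*k^4 - 9*k^3 - 12*k^2 - 3*k + 2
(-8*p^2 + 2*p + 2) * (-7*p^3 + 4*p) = 56*p^5 - 14*p^4 - 46*p^3 + 8*p^2 + 8*p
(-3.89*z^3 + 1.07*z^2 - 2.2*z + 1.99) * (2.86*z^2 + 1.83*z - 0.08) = -11.1254*z^5 - 4.0585*z^4 - 4.0227*z^3 + 1.5798*z^2 + 3.8177*z - 0.1592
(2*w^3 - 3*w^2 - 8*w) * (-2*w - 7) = -4*w^4 - 8*w^3 + 37*w^2 + 56*w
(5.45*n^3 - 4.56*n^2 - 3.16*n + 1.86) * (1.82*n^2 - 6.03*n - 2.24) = 9.919*n^5 - 41.1627*n^4 + 9.5376*n^3 + 32.6544*n^2 - 4.1374*n - 4.1664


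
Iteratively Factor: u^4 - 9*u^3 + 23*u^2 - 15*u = (u)*(u^3 - 9*u^2 + 23*u - 15) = u*(u - 5)*(u^2 - 4*u + 3) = u*(u - 5)*(u - 3)*(u - 1)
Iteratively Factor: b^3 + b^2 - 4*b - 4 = (b + 2)*(b^2 - b - 2) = (b - 2)*(b + 2)*(b + 1)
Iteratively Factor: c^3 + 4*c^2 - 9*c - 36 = (c + 3)*(c^2 + c - 12) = (c - 3)*(c + 3)*(c + 4)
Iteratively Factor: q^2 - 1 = (q + 1)*(q - 1)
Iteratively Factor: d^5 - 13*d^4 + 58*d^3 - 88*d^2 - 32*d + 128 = (d - 4)*(d^4 - 9*d^3 + 22*d^2 - 32) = (d - 4)*(d + 1)*(d^3 - 10*d^2 + 32*d - 32) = (d - 4)*(d - 2)*(d + 1)*(d^2 - 8*d + 16) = (d - 4)^2*(d - 2)*(d + 1)*(d - 4)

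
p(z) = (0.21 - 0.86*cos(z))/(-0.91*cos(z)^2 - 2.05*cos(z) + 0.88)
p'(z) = (0.21 - 0.86*cos(z))*(-1.82*sin(z)*cos(z) - 2.05*sin(z))/(-0.91*cos(z)^2 - 2.05*cos(z) + 0.88)^2 + 0.86*sin(z)/(-0.91*cos(z)^2 - 2.05*cos(z) + 0.88)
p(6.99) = 0.37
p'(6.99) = 0.22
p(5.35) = 0.46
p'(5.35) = -0.69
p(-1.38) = 0.10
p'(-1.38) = -1.32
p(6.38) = 0.31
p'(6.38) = 0.02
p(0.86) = 0.42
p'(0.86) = 0.44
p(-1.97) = 0.35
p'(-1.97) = -0.23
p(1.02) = 0.54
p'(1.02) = 1.48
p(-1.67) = 0.27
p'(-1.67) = -0.32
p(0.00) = 0.31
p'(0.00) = 0.00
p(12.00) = 0.34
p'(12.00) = -0.13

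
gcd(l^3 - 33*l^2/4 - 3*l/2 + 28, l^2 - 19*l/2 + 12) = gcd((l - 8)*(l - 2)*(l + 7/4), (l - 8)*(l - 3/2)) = l - 8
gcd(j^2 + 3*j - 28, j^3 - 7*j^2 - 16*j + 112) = j - 4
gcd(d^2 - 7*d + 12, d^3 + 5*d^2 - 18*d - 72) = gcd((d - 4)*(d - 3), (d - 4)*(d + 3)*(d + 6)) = d - 4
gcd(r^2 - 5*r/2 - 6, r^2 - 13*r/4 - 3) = r - 4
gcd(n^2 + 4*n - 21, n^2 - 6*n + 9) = n - 3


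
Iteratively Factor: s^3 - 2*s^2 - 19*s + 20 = (s - 1)*(s^2 - s - 20) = (s - 1)*(s + 4)*(s - 5)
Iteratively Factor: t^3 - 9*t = (t + 3)*(t^2 - 3*t) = t*(t + 3)*(t - 3)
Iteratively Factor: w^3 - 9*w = (w + 3)*(w^2 - 3*w) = (w - 3)*(w + 3)*(w)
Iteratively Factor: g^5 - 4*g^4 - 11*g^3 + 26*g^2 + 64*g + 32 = (g + 1)*(g^4 - 5*g^3 - 6*g^2 + 32*g + 32) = (g - 4)*(g + 1)*(g^3 - g^2 - 10*g - 8) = (g - 4)*(g + 1)*(g + 2)*(g^2 - 3*g - 4) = (g - 4)*(g + 1)^2*(g + 2)*(g - 4)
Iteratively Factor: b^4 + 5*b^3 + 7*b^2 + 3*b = (b)*(b^3 + 5*b^2 + 7*b + 3) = b*(b + 1)*(b^2 + 4*b + 3) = b*(b + 1)^2*(b + 3)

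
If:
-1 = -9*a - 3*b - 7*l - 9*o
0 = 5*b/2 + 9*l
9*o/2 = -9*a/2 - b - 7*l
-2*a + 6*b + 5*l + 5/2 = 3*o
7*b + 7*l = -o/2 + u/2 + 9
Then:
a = -1225/318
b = 18/53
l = -5/53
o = 3743/954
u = -10153/954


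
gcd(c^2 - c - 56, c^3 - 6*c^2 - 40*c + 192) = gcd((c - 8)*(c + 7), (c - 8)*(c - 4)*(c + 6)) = c - 8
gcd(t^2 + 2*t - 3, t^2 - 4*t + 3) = t - 1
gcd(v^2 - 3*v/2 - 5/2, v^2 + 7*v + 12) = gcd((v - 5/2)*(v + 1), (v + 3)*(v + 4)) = 1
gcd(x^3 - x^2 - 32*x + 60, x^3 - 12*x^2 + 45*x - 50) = x^2 - 7*x + 10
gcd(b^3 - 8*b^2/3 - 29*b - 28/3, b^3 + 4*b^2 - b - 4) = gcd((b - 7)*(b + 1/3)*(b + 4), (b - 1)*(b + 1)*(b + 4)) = b + 4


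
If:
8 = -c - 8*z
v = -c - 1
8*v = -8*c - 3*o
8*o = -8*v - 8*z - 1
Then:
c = 19/27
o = 8/3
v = -46/27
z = -235/216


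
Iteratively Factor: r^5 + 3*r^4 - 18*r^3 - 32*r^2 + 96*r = (r - 3)*(r^4 + 6*r^3 - 32*r) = (r - 3)*(r + 4)*(r^3 + 2*r^2 - 8*r) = (r - 3)*(r - 2)*(r + 4)*(r^2 + 4*r) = r*(r - 3)*(r - 2)*(r + 4)*(r + 4)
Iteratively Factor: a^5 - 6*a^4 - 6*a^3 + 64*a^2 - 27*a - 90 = (a + 1)*(a^4 - 7*a^3 + a^2 + 63*a - 90) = (a - 2)*(a + 1)*(a^3 - 5*a^2 - 9*a + 45) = (a - 3)*(a - 2)*(a + 1)*(a^2 - 2*a - 15) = (a - 3)*(a - 2)*(a + 1)*(a + 3)*(a - 5)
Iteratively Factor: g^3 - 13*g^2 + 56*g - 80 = (g - 4)*(g^2 - 9*g + 20) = (g - 5)*(g - 4)*(g - 4)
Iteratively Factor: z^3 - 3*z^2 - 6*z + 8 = (z + 2)*(z^2 - 5*z + 4) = (z - 4)*(z + 2)*(z - 1)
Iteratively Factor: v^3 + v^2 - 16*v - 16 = (v + 4)*(v^2 - 3*v - 4) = (v - 4)*(v + 4)*(v + 1)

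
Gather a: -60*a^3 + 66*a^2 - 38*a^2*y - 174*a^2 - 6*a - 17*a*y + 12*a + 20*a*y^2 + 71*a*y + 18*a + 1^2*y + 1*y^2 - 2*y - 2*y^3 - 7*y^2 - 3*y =-60*a^3 + a^2*(-38*y - 108) + a*(20*y^2 + 54*y + 24) - 2*y^3 - 6*y^2 - 4*y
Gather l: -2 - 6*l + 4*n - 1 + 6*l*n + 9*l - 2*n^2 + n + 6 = l*(6*n + 3) - 2*n^2 + 5*n + 3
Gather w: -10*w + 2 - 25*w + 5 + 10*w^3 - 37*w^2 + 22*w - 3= 10*w^3 - 37*w^2 - 13*w + 4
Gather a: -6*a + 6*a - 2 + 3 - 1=0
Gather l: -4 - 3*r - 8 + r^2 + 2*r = r^2 - r - 12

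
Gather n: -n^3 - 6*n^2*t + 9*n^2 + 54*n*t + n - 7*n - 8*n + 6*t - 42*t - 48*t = -n^3 + n^2*(9 - 6*t) + n*(54*t - 14) - 84*t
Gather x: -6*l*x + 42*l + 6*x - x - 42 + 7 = 42*l + x*(5 - 6*l) - 35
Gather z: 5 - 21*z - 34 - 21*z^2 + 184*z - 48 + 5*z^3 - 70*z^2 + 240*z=5*z^3 - 91*z^2 + 403*z - 77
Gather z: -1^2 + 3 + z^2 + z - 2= z^2 + z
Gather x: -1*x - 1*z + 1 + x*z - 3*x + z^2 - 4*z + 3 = x*(z - 4) + z^2 - 5*z + 4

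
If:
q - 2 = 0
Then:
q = 2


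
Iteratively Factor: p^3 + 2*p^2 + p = (p + 1)*(p^2 + p) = p*(p + 1)*(p + 1)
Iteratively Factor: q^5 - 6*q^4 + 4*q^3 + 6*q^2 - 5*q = (q)*(q^4 - 6*q^3 + 4*q^2 + 6*q - 5) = q*(q - 1)*(q^3 - 5*q^2 - q + 5) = q*(q - 1)^2*(q^2 - 4*q - 5) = q*(q - 1)^2*(q + 1)*(q - 5)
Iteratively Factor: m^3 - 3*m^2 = (m)*(m^2 - 3*m) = m*(m - 3)*(m)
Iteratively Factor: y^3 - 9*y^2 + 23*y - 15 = (y - 3)*(y^2 - 6*y + 5) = (y - 5)*(y - 3)*(y - 1)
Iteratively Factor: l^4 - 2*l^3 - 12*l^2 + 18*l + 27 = (l - 3)*(l^3 + l^2 - 9*l - 9) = (l - 3)*(l + 1)*(l^2 - 9) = (l - 3)*(l + 1)*(l + 3)*(l - 3)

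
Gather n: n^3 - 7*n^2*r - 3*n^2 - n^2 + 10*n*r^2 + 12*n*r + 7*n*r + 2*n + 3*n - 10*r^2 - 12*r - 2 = n^3 + n^2*(-7*r - 4) + n*(10*r^2 + 19*r + 5) - 10*r^2 - 12*r - 2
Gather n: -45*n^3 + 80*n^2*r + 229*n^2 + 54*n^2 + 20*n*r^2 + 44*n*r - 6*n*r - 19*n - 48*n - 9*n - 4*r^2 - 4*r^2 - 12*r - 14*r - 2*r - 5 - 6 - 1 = -45*n^3 + n^2*(80*r + 283) + n*(20*r^2 + 38*r - 76) - 8*r^2 - 28*r - 12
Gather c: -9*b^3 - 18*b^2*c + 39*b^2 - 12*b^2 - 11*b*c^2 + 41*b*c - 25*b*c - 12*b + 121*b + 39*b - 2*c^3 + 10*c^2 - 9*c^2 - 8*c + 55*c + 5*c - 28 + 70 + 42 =-9*b^3 + 27*b^2 + 148*b - 2*c^3 + c^2*(1 - 11*b) + c*(-18*b^2 + 16*b + 52) + 84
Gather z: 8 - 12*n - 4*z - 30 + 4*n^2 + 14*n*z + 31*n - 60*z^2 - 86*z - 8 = 4*n^2 + 19*n - 60*z^2 + z*(14*n - 90) - 30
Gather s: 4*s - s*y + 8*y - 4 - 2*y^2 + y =s*(4 - y) - 2*y^2 + 9*y - 4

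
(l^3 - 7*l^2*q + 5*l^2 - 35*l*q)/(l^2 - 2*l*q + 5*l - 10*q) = l*(-l + 7*q)/(-l + 2*q)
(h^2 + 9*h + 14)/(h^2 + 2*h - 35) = (h + 2)/(h - 5)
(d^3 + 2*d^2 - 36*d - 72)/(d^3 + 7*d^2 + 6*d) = (d^2 - 4*d - 12)/(d*(d + 1))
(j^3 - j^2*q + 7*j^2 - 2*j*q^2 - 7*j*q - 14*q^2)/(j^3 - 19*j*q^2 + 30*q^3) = (-j^2 - j*q - 7*j - 7*q)/(-j^2 - 2*j*q + 15*q^2)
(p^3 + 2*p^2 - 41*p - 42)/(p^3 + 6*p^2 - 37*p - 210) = (p + 1)/(p + 5)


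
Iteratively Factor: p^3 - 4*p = (p + 2)*(p^2 - 2*p) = p*(p + 2)*(p - 2)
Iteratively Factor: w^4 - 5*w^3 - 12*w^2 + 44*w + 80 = (w + 2)*(w^3 - 7*w^2 + 2*w + 40) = (w - 5)*(w + 2)*(w^2 - 2*w - 8) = (w - 5)*(w + 2)^2*(w - 4)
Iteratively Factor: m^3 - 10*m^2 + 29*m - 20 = (m - 4)*(m^2 - 6*m + 5) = (m - 5)*(m - 4)*(m - 1)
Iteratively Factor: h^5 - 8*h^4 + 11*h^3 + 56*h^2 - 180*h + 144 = (h - 3)*(h^4 - 5*h^3 - 4*h^2 + 44*h - 48) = (h - 4)*(h - 3)*(h^3 - h^2 - 8*h + 12) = (h - 4)*(h - 3)*(h + 3)*(h^2 - 4*h + 4) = (h - 4)*(h - 3)*(h - 2)*(h + 3)*(h - 2)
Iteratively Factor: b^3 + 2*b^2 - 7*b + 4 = (b + 4)*(b^2 - 2*b + 1) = (b - 1)*(b + 4)*(b - 1)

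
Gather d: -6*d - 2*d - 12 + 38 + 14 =40 - 8*d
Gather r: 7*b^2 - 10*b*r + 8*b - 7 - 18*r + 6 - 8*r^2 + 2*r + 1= 7*b^2 + 8*b - 8*r^2 + r*(-10*b - 16)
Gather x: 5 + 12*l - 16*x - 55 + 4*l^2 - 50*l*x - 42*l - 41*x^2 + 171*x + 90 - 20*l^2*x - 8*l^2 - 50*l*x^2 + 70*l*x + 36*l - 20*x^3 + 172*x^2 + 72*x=-4*l^2 + 6*l - 20*x^3 + x^2*(131 - 50*l) + x*(-20*l^2 + 20*l + 227) + 40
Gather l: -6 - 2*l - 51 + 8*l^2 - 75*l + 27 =8*l^2 - 77*l - 30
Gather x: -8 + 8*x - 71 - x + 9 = 7*x - 70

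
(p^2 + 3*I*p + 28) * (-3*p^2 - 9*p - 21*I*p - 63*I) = -3*p^4 - 9*p^3 - 30*I*p^3 - 21*p^2 - 90*I*p^2 - 63*p - 588*I*p - 1764*I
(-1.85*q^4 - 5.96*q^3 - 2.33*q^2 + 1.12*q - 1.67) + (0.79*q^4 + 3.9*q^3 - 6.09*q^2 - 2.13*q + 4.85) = -1.06*q^4 - 2.06*q^3 - 8.42*q^2 - 1.01*q + 3.18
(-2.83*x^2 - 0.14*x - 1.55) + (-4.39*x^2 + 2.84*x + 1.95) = -7.22*x^2 + 2.7*x + 0.4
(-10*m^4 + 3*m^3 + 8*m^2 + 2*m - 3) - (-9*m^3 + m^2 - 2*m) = -10*m^4 + 12*m^3 + 7*m^2 + 4*m - 3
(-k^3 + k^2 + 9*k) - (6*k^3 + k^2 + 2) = -7*k^3 + 9*k - 2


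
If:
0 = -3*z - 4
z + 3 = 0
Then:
No Solution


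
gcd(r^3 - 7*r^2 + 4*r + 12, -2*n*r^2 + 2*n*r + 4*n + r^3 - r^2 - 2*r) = r^2 - r - 2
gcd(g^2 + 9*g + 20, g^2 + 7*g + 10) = g + 5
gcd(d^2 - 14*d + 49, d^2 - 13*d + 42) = d - 7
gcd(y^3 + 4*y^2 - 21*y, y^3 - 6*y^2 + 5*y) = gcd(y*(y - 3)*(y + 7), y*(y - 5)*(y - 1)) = y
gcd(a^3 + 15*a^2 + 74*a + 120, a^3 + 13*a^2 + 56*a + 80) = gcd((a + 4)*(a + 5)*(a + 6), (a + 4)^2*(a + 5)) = a^2 + 9*a + 20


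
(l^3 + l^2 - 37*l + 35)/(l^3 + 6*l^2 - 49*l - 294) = (l^2 - 6*l + 5)/(l^2 - l - 42)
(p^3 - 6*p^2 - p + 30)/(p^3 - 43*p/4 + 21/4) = 4*(p^2 - 3*p - 10)/(4*p^2 + 12*p - 7)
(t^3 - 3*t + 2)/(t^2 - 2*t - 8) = (t^2 - 2*t + 1)/(t - 4)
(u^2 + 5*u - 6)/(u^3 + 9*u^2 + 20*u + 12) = (u - 1)/(u^2 + 3*u + 2)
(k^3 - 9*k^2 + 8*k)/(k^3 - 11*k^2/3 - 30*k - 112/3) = 3*k*(k - 1)/(3*k^2 + 13*k + 14)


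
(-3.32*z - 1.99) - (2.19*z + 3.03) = -5.51*z - 5.02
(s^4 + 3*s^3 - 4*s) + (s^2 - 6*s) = s^4 + 3*s^3 + s^2 - 10*s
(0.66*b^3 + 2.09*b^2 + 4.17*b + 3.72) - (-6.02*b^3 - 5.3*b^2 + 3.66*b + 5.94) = 6.68*b^3 + 7.39*b^2 + 0.51*b - 2.22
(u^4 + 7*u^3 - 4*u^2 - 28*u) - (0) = u^4 + 7*u^3 - 4*u^2 - 28*u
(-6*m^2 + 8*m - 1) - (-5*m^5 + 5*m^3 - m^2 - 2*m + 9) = 5*m^5 - 5*m^3 - 5*m^2 + 10*m - 10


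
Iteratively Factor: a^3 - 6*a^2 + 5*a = (a)*(a^2 - 6*a + 5) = a*(a - 5)*(a - 1)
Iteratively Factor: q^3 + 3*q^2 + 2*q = (q + 2)*(q^2 + q) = (q + 1)*(q + 2)*(q)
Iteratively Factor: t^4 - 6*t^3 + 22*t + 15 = (t + 1)*(t^3 - 7*t^2 + 7*t + 15) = (t + 1)^2*(t^2 - 8*t + 15) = (t - 3)*(t + 1)^2*(t - 5)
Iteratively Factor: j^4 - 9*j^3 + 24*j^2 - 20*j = (j)*(j^3 - 9*j^2 + 24*j - 20) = j*(j - 2)*(j^2 - 7*j + 10) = j*(j - 2)^2*(j - 5)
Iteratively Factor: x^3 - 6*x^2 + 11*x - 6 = (x - 3)*(x^2 - 3*x + 2) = (x - 3)*(x - 1)*(x - 2)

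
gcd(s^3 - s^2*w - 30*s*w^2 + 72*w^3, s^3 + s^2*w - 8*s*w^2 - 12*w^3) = s - 3*w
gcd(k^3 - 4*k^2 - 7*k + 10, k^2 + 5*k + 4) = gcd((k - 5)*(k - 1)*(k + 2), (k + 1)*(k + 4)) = 1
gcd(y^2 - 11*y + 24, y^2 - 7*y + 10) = 1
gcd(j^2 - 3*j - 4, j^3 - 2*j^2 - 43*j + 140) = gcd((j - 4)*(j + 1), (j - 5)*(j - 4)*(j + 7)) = j - 4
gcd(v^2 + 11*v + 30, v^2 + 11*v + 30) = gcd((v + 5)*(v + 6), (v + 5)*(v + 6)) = v^2 + 11*v + 30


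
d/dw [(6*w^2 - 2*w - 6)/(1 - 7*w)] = 2*(-21*w^2 + 6*w - 22)/(49*w^2 - 14*w + 1)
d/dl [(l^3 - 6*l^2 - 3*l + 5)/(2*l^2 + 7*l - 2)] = (2*l^4 + 14*l^3 - 42*l^2 + 4*l - 29)/(4*l^4 + 28*l^3 + 41*l^2 - 28*l + 4)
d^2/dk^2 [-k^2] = -2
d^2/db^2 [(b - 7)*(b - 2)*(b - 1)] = 6*b - 20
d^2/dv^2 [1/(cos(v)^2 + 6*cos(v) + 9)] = 2*(3*cos(v) - cos(2*v) + 2)/(cos(v) + 3)^4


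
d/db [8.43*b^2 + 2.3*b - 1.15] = 16.86*b + 2.3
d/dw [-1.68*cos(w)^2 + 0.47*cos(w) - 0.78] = (3.36*cos(w) - 0.47)*sin(w)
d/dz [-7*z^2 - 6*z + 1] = -14*z - 6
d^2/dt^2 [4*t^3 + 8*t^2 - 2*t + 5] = 24*t + 16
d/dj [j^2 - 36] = 2*j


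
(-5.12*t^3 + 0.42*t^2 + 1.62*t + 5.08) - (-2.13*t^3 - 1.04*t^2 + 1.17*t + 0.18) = -2.99*t^3 + 1.46*t^2 + 0.45*t + 4.9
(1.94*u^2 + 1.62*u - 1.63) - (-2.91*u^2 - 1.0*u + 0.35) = 4.85*u^2 + 2.62*u - 1.98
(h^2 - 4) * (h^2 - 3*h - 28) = h^4 - 3*h^3 - 32*h^2 + 12*h + 112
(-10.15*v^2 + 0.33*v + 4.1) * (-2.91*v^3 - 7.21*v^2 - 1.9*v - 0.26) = 29.5365*v^5 + 72.2212*v^4 + 4.9747*v^3 - 27.549*v^2 - 7.8758*v - 1.066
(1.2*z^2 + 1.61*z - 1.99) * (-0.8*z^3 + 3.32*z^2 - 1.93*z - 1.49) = -0.96*z^5 + 2.696*z^4 + 4.6212*z^3 - 11.5021*z^2 + 1.4418*z + 2.9651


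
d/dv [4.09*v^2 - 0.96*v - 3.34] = 8.18*v - 0.96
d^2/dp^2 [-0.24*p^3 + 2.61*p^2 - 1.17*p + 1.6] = 5.22 - 1.44*p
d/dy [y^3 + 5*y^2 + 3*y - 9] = 3*y^2 + 10*y + 3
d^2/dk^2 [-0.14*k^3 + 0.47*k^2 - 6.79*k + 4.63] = 0.94 - 0.84*k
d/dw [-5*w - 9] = -5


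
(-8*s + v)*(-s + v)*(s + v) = 8*s^3 - s^2*v - 8*s*v^2 + v^3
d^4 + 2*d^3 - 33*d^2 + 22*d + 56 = (d - 4)*(d - 2)*(d + 1)*(d + 7)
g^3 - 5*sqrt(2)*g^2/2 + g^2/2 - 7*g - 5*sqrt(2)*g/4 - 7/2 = (g + 1/2)*(g - 7*sqrt(2)/2)*(g + sqrt(2))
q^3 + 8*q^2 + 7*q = q*(q + 1)*(q + 7)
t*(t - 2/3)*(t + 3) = t^3 + 7*t^2/3 - 2*t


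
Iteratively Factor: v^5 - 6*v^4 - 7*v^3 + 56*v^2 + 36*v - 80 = (v + 2)*(v^4 - 8*v^3 + 9*v^2 + 38*v - 40) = (v - 4)*(v + 2)*(v^3 - 4*v^2 - 7*v + 10) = (v - 5)*(v - 4)*(v + 2)*(v^2 + v - 2) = (v - 5)*(v - 4)*(v + 2)^2*(v - 1)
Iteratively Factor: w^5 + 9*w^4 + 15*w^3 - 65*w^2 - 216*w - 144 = (w + 4)*(w^4 + 5*w^3 - 5*w^2 - 45*w - 36) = (w - 3)*(w + 4)*(w^3 + 8*w^2 + 19*w + 12) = (w - 3)*(w + 1)*(w + 4)*(w^2 + 7*w + 12) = (w - 3)*(w + 1)*(w + 3)*(w + 4)*(w + 4)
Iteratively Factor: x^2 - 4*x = (x - 4)*(x)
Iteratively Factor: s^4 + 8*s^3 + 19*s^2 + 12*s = (s)*(s^3 + 8*s^2 + 19*s + 12) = s*(s + 4)*(s^2 + 4*s + 3) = s*(s + 3)*(s + 4)*(s + 1)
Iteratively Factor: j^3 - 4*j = (j - 2)*(j^2 + 2*j) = j*(j - 2)*(j + 2)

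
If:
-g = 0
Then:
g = 0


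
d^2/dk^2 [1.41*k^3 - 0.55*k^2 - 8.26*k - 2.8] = 8.46*k - 1.1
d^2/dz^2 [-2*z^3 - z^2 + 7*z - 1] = -12*z - 2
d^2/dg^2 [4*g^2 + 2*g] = 8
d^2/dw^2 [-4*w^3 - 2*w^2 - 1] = -24*w - 4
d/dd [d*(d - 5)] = 2*d - 5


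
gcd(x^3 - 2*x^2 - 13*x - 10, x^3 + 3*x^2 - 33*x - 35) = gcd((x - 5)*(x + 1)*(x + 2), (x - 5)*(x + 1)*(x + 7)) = x^2 - 4*x - 5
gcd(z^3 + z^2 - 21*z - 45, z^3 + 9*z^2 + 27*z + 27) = z^2 + 6*z + 9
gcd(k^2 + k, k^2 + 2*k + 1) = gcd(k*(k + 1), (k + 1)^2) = k + 1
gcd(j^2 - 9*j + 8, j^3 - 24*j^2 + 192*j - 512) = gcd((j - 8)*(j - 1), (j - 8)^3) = j - 8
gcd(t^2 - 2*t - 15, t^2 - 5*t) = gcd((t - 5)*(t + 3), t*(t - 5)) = t - 5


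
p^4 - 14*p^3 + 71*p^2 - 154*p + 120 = (p - 5)*(p - 4)*(p - 3)*(p - 2)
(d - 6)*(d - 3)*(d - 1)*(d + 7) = d^4 - 3*d^3 - 43*d^2 + 171*d - 126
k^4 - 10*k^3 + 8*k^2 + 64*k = k*(k - 8)*(k - 4)*(k + 2)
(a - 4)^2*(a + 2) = a^3 - 6*a^2 + 32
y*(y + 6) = y^2 + 6*y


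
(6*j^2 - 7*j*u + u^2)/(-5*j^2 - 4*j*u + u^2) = (-6*j^2 + 7*j*u - u^2)/(5*j^2 + 4*j*u - u^2)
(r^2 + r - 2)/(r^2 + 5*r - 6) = (r + 2)/(r + 6)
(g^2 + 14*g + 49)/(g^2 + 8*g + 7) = (g + 7)/(g + 1)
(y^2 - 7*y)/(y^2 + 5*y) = (y - 7)/(y + 5)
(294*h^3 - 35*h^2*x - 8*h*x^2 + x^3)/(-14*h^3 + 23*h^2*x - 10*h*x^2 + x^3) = (-42*h^2 - h*x + x^2)/(2*h^2 - 3*h*x + x^2)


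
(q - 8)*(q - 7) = q^2 - 15*q + 56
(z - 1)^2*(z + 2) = z^3 - 3*z + 2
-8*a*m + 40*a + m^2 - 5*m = (-8*a + m)*(m - 5)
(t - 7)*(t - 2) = t^2 - 9*t + 14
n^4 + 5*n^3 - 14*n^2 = n^2*(n - 2)*(n + 7)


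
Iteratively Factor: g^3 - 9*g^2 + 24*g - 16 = (g - 4)*(g^2 - 5*g + 4) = (g - 4)*(g - 1)*(g - 4)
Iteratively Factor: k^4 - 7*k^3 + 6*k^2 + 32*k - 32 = (k + 2)*(k^3 - 9*k^2 + 24*k - 16) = (k - 4)*(k + 2)*(k^2 - 5*k + 4) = (k - 4)*(k - 1)*(k + 2)*(k - 4)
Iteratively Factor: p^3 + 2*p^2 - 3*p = (p - 1)*(p^2 + 3*p) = p*(p - 1)*(p + 3)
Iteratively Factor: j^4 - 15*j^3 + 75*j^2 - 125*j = (j - 5)*(j^3 - 10*j^2 + 25*j) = (j - 5)^2*(j^2 - 5*j) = (j - 5)^3*(j)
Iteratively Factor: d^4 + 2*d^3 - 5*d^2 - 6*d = (d)*(d^3 + 2*d^2 - 5*d - 6) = d*(d + 1)*(d^2 + d - 6) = d*(d - 2)*(d + 1)*(d + 3)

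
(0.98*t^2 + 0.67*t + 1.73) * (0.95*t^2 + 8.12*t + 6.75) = 0.931*t^4 + 8.5941*t^3 + 13.6989*t^2 + 18.5701*t + 11.6775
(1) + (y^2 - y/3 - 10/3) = y^2 - y/3 - 7/3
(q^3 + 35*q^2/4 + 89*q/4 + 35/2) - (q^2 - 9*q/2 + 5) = q^3 + 31*q^2/4 + 107*q/4 + 25/2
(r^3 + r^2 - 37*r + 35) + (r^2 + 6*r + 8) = r^3 + 2*r^2 - 31*r + 43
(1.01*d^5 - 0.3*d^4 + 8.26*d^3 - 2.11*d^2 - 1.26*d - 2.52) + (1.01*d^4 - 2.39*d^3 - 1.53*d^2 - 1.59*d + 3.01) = 1.01*d^5 + 0.71*d^4 + 5.87*d^3 - 3.64*d^2 - 2.85*d + 0.49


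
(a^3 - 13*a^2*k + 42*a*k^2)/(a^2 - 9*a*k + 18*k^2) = a*(a - 7*k)/(a - 3*k)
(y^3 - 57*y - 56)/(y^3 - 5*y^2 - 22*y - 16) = (y + 7)/(y + 2)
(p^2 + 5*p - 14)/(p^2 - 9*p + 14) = (p + 7)/(p - 7)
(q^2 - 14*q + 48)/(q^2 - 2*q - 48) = (q - 6)/(q + 6)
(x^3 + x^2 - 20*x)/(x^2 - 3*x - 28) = x*(-x^2 - x + 20)/(-x^2 + 3*x + 28)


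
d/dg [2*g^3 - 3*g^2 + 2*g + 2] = 6*g^2 - 6*g + 2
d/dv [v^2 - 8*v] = 2*v - 8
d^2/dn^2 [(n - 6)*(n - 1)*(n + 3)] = 6*n - 8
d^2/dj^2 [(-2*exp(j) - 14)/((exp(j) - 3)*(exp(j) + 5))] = 2*(-exp(4*j) - 26*exp(3*j) - 132*exp(2*j) - 478*exp(j) - 435)*exp(j)/(exp(6*j) + 6*exp(5*j) - 33*exp(4*j) - 172*exp(3*j) + 495*exp(2*j) + 1350*exp(j) - 3375)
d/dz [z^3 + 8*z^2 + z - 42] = 3*z^2 + 16*z + 1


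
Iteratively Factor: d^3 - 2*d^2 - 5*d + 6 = (d + 2)*(d^2 - 4*d + 3) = (d - 3)*(d + 2)*(d - 1)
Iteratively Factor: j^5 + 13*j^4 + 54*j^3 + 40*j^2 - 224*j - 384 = (j + 4)*(j^4 + 9*j^3 + 18*j^2 - 32*j - 96) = (j + 4)^2*(j^3 + 5*j^2 - 2*j - 24) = (j + 3)*(j + 4)^2*(j^2 + 2*j - 8) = (j + 3)*(j + 4)^3*(j - 2)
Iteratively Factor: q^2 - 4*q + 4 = (q - 2)*(q - 2)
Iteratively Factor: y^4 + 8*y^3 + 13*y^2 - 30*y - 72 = (y - 2)*(y^3 + 10*y^2 + 33*y + 36) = (y - 2)*(y + 3)*(y^2 + 7*y + 12) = (y - 2)*(y + 3)^2*(y + 4)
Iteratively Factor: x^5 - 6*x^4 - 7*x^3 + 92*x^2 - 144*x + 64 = (x + 4)*(x^4 - 10*x^3 + 33*x^2 - 40*x + 16) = (x - 4)*(x + 4)*(x^3 - 6*x^2 + 9*x - 4) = (x - 4)^2*(x + 4)*(x^2 - 2*x + 1) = (x - 4)^2*(x - 1)*(x + 4)*(x - 1)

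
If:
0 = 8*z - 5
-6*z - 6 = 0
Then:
No Solution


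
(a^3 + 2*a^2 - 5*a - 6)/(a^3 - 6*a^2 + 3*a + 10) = (a + 3)/(a - 5)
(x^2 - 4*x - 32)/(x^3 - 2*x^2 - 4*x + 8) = (x^2 - 4*x - 32)/(x^3 - 2*x^2 - 4*x + 8)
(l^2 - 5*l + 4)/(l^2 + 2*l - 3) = (l - 4)/(l + 3)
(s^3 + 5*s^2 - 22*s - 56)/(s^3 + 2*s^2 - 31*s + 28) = (s + 2)/(s - 1)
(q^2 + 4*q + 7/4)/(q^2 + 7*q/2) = (q + 1/2)/q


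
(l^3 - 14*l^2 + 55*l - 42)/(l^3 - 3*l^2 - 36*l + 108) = (l^2 - 8*l + 7)/(l^2 + 3*l - 18)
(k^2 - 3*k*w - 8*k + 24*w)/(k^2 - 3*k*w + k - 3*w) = (k - 8)/(k + 1)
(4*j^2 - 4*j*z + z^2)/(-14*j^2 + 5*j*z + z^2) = (-2*j + z)/(7*j + z)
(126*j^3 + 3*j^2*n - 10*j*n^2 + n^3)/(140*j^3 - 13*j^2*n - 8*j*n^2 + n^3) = (18*j^2 + 3*j*n - n^2)/(20*j^2 + j*n - n^2)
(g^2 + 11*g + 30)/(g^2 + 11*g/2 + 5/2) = 2*(g + 6)/(2*g + 1)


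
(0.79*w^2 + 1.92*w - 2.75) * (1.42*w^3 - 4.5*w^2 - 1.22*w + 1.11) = 1.1218*w^5 - 0.8286*w^4 - 13.5088*w^3 + 10.9095*w^2 + 5.4862*w - 3.0525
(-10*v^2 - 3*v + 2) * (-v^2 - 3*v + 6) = 10*v^4 + 33*v^3 - 53*v^2 - 24*v + 12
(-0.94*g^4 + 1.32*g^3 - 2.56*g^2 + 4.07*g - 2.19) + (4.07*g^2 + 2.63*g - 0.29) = -0.94*g^4 + 1.32*g^3 + 1.51*g^2 + 6.7*g - 2.48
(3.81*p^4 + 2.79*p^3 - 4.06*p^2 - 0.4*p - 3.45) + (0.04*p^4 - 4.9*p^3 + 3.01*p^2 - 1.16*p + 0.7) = 3.85*p^4 - 2.11*p^3 - 1.05*p^2 - 1.56*p - 2.75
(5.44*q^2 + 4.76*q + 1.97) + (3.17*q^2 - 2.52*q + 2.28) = 8.61*q^2 + 2.24*q + 4.25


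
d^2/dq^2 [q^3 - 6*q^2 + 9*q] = 6*q - 12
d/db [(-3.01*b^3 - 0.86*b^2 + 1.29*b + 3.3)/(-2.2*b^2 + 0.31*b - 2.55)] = (6.622*b^4 - 1.8662*b^3 + 25.5979*b^2 + 18.906*b - 4.3125)/(4.84*b^4 - 1.364*b^3 + 11.3161*b^2 - 1.581*b + 6.5025)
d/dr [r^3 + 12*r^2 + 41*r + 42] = 3*r^2 + 24*r + 41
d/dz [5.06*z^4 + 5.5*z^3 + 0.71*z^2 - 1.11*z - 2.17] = 20.24*z^3 + 16.5*z^2 + 1.42*z - 1.11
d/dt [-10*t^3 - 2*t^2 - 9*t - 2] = -30*t^2 - 4*t - 9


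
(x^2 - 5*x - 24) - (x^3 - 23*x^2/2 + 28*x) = -x^3 + 25*x^2/2 - 33*x - 24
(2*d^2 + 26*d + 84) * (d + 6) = 2*d^3 + 38*d^2 + 240*d + 504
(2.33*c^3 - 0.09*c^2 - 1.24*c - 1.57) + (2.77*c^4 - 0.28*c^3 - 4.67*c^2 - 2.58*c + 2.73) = 2.77*c^4 + 2.05*c^3 - 4.76*c^2 - 3.82*c + 1.16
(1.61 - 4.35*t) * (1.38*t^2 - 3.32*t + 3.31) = -6.003*t^3 + 16.6638*t^2 - 19.7437*t + 5.3291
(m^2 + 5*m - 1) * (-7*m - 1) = -7*m^3 - 36*m^2 + 2*m + 1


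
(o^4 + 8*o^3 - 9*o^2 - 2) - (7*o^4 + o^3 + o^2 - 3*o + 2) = -6*o^4 + 7*o^3 - 10*o^2 + 3*o - 4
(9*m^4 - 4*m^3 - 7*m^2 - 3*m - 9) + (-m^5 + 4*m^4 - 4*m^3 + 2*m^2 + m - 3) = -m^5 + 13*m^4 - 8*m^3 - 5*m^2 - 2*m - 12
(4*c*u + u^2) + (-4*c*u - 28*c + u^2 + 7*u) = -28*c + 2*u^2 + 7*u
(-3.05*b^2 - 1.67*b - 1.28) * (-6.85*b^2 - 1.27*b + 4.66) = 20.8925*b^4 + 15.313*b^3 - 3.3241*b^2 - 6.1566*b - 5.9648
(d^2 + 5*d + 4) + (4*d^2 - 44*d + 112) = 5*d^2 - 39*d + 116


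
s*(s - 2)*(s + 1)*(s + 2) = s^4 + s^3 - 4*s^2 - 4*s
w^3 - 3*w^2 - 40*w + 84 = (w - 7)*(w - 2)*(w + 6)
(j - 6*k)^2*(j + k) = j^3 - 11*j^2*k + 24*j*k^2 + 36*k^3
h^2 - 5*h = h*(h - 5)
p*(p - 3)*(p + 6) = p^3 + 3*p^2 - 18*p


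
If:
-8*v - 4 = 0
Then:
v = -1/2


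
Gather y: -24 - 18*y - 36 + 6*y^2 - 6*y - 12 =6*y^2 - 24*y - 72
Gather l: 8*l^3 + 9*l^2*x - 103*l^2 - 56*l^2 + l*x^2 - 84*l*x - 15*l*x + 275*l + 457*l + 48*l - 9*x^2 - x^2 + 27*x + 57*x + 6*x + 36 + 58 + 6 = 8*l^3 + l^2*(9*x - 159) + l*(x^2 - 99*x + 780) - 10*x^2 + 90*x + 100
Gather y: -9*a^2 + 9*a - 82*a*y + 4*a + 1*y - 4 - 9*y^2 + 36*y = -9*a^2 + 13*a - 9*y^2 + y*(37 - 82*a) - 4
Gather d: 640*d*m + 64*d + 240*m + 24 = d*(640*m + 64) + 240*m + 24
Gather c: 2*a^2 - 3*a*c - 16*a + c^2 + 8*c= 2*a^2 - 16*a + c^2 + c*(8 - 3*a)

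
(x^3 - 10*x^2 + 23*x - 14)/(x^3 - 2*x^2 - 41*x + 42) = (x - 2)/(x + 6)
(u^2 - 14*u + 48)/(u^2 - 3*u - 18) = (u - 8)/(u + 3)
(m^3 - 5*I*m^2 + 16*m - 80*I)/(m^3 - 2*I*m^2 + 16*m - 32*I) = (m - 5*I)/(m - 2*I)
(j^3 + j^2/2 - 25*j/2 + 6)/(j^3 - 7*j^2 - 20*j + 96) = (j - 1/2)/(j - 8)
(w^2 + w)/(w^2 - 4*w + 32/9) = 9*w*(w + 1)/(9*w^2 - 36*w + 32)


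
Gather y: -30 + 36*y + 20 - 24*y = 12*y - 10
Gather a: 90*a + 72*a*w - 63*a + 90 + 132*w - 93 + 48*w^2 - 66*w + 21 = a*(72*w + 27) + 48*w^2 + 66*w + 18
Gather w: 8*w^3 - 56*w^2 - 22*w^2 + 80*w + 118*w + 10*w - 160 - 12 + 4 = 8*w^3 - 78*w^2 + 208*w - 168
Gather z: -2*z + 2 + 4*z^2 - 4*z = 4*z^2 - 6*z + 2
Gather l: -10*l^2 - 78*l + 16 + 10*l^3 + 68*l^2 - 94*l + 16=10*l^3 + 58*l^2 - 172*l + 32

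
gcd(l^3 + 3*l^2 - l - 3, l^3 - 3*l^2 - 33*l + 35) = l - 1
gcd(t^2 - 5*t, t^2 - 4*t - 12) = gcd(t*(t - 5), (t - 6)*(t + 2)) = 1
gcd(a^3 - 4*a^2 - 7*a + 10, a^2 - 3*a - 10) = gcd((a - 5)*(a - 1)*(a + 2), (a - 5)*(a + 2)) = a^2 - 3*a - 10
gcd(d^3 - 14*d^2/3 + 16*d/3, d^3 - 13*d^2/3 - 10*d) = d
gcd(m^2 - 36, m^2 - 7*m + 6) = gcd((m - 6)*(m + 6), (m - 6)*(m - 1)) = m - 6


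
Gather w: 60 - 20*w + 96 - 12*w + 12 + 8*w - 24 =144 - 24*w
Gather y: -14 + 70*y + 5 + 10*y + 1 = 80*y - 8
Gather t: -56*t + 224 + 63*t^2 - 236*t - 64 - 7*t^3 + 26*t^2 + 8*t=-7*t^3 + 89*t^2 - 284*t + 160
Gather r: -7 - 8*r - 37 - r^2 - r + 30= -r^2 - 9*r - 14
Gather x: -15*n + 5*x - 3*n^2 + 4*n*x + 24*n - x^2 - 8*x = -3*n^2 + 9*n - x^2 + x*(4*n - 3)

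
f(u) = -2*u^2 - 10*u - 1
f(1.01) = -13.14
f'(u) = -4*u - 10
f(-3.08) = 10.83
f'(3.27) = -23.08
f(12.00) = -409.00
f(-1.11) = 7.64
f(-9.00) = -73.00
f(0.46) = -6.02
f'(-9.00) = 26.00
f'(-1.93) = -2.28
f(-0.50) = 3.50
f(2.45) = -37.50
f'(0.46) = -11.84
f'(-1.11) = -5.56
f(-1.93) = 10.85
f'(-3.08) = 2.32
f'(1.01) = -14.04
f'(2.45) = -19.80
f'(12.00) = -58.00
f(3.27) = -55.09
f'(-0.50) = -8.00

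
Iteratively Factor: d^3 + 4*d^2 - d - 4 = (d - 1)*(d^2 + 5*d + 4) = (d - 1)*(d + 1)*(d + 4)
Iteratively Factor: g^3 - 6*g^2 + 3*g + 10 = (g + 1)*(g^2 - 7*g + 10) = (g - 5)*(g + 1)*(g - 2)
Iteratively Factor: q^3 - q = (q + 1)*(q^2 - q) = q*(q + 1)*(q - 1)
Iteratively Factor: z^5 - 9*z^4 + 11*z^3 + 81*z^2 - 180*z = (z - 5)*(z^4 - 4*z^3 - 9*z^2 + 36*z) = (z - 5)*(z - 3)*(z^3 - z^2 - 12*z) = z*(z - 5)*(z - 3)*(z^2 - z - 12) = z*(z - 5)*(z - 4)*(z - 3)*(z + 3)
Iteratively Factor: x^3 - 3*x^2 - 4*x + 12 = (x + 2)*(x^2 - 5*x + 6) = (x - 3)*(x + 2)*(x - 2)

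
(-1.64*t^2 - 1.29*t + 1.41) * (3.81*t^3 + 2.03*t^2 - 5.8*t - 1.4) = -6.2484*t^5 - 8.2441*t^4 + 12.2654*t^3 + 12.6403*t^2 - 6.372*t - 1.974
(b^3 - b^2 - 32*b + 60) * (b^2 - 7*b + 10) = b^5 - 8*b^4 - 15*b^3 + 274*b^2 - 740*b + 600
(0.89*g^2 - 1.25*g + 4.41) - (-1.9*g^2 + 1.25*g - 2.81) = 2.79*g^2 - 2.5*g + 7.22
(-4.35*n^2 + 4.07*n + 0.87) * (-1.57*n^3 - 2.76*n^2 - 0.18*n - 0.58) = 6.8295*n^5 + 5.6161*n^4 - 11.8161*n^3 - 0.6108*n^2 - 2.5172*n - 0.5046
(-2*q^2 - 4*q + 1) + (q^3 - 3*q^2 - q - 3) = q^3 - 5*q^2 - 5*q - 2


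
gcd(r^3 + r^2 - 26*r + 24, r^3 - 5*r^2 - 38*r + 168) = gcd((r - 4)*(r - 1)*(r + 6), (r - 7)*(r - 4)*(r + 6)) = r^2 + 2*r - 24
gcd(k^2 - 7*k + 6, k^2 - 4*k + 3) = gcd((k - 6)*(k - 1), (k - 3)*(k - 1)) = k - 1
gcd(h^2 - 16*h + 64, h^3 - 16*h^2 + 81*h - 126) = 1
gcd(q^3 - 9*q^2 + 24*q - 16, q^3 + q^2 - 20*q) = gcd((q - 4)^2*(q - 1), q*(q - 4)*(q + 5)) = q - 4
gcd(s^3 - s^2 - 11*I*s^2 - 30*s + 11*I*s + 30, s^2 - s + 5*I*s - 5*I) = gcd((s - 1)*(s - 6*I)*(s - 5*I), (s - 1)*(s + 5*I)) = s - 1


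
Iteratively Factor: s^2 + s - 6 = (s - 2)*(s + 3)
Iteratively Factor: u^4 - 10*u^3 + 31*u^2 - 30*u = (u)*(u^3 - 10*u^2 + 31*u - 30) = u*(u - 2)*(u^2 - 8*u + 15) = u*(u - 5)*(u - 2)*(u - 3)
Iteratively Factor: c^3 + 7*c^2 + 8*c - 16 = (c - 1)*(c^2 + 8*c + 16) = (c - 1)*(c + 4)*(c + 4)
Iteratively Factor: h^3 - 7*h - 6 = (h + 1)*(h^2 - h - 6) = (h - 3)*(h + 1)*(h + 2)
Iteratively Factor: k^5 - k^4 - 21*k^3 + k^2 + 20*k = (k - 1)*(k^4 - 21*k^2 - 20*k) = (k - 1)*(k + 1)*(k^3 - k^2 - 20*k) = k*(k - 1)*(k + 1)*(k^2 - k - 20) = k*(k - 1)*(k + 1)*(k + 4)*(k - 5)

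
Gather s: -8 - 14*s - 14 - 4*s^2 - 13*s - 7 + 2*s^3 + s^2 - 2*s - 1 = 2*s^3 - 3*s^2 - 29*s - 30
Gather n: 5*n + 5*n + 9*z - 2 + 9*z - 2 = 10*n + 18*z - 4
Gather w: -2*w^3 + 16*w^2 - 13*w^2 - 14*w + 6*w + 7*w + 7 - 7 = -2*w^3 + 3*w^2 - w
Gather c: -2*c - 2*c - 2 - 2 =-4*c - 4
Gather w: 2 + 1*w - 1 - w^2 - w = 1 - w^2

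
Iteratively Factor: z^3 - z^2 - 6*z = (z)*(z^2 - z - 6) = z*(z + 2)*(z - 3)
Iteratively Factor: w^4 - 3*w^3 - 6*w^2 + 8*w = (w)*(w^3 - 3*w^2 - 6*w + 8) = w*(w - 1)*(w^2 - 2*w - 8) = w*(w - 1)*(w + 2)*(w - 4)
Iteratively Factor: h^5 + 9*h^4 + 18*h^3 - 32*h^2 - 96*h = (h + 4)*(h^4 + 5*h^3 - 2*h^2 - 24*h) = (h + 3)*(h + 4)*(h^3 + 2*h^2 - 8*h) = h*(h + 3)*(h + 4)*(h^2 + 2*h - 8) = h*(h - 2)*(h + 3)*(h + 4)*(h + 4)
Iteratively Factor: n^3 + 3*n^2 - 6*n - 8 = (n + 1)*(n^2 + 2*n - 8) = (n + 1)*(n + 4)*(n - 2)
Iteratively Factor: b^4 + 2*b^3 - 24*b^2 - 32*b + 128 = (b + 4)*(b^3 - 2*b^2 - 16*b + 32) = (b - 4)*(b + 4)*(b^2 + 2*b - 8) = (b - 4)*(b + 4)^2*(b - 2)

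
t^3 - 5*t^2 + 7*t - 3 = (t - 3)*(t - 1)^2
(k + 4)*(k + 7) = k^2 + 11*k + 28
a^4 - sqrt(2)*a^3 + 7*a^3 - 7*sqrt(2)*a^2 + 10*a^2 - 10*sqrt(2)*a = a*(a + 2)*(a + 5)*(a - sqrt(2))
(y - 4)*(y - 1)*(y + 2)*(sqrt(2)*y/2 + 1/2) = sqrt(2)*y^4/2 - 3*sqrt(2)*y^3/2 + y^3/2 - 3*sqrt(2)*y^2 - 3*y^2/2 - 3*y + 4*sqrt(2)*y + 4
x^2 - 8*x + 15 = (x - 5)*(x - 3)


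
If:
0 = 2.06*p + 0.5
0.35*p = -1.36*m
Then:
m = 0.06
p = -0.24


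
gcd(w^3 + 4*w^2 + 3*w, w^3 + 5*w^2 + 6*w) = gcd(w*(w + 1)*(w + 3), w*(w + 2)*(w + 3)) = w^2 + 3*w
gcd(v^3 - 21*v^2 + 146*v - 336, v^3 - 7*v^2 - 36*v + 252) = v^2 - 13*v + 42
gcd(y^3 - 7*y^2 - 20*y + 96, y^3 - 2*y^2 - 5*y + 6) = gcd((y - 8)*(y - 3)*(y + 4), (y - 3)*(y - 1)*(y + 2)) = y - 3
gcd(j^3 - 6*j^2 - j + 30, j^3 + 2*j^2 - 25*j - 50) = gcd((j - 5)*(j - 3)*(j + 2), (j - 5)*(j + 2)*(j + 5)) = j^2 - 3*j - 10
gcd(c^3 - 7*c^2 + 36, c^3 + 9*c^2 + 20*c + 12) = c + 2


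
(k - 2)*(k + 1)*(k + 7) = k^3 + 6*k^2 - 9*k - 14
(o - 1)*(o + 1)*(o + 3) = o^3 + 3*o^2 - o - 3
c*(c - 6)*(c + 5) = c^3 - c^2 - 30*c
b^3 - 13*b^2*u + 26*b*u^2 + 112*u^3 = (b - 8*u)*(b - 7*u)*(b + 2*u)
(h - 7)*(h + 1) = h^2 - 6*h - 7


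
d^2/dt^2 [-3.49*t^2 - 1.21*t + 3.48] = -6.98000000000000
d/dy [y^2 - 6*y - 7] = 2*y - 6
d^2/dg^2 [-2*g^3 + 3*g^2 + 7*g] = 6 - 12*g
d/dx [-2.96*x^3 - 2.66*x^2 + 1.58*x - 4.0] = -8.88*x^2 - 5.32*x + 1.58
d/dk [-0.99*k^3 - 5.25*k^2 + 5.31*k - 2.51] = -2.97*k^2 - 10.5*k + 5.31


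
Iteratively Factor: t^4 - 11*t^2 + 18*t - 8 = (t - 1)*(t^3 + t^2 - 10*t + 8) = (t - 2)*(t - 1)*(t^2 + 3*t - 4) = (t - 2)*(t - 1)^2*(t + 4)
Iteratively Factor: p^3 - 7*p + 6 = (p + 3)*(p^2 - 3*p + 2) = (p - 2)*(p + 3)*(p - 1)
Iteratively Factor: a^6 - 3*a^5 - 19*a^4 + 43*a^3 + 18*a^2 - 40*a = (a + 1)*(a^5 - 4*a^4 - 15*a^3 + 58*a^2 - 40*a) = a*(a + 1)*(a^4 - 4*a^3 - 15*a^2 + 58*a - 40) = a*(a - 2)*(a + 1)*(a^3 - 2*a^2 - 19*a + 20) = a*(a - 2)*(a + 1)*(a + 4)*(a^2 - 6*a + 5) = a*(a - 5)*(a - 2)*(a + 1)*(a + 4)*(a - 1)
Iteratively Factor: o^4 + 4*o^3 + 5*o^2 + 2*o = (o + 2)*(o^3 + 2*o^2 + o) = o*(o + 2)*(o^2 + 2*o + 1) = o*(o + 1)*(o + 2)*(o + 1)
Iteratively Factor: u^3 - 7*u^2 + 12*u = (u - 4)*(u^2 - 3*u) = (u - 4)*(u - 3)*(u)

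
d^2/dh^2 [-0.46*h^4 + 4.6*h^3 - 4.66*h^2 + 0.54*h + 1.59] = -5.52*h^2 + 27.6*h - 9.32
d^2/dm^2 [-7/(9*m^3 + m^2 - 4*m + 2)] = 14*((27*m + 1)*(9*m^3 + m^2 - 4*m + 2) - (27*m^2 + 2*m - 4)^2)/(9*m^3 + m^2 - 4*m + 2)^3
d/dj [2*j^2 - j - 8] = 4*j - 1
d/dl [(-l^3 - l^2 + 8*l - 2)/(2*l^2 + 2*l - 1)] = (-2*l^4 - 4*l^3 - 15*l^2 + 10*l - 4)/(4*l^4 + 8*l^3 - 4*l + 1)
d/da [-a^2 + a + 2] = 1 - 2*a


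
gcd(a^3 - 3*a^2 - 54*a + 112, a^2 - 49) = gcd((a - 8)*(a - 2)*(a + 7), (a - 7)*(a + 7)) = a + 7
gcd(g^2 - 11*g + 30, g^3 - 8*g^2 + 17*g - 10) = g - 5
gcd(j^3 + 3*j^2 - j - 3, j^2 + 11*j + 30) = 1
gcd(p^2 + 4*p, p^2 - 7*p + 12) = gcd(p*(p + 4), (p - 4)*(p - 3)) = 1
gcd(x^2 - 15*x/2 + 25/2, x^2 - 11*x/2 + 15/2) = x - 5/2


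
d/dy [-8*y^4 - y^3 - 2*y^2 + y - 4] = -32*y^3 - 3*y^2 - 4*y + 1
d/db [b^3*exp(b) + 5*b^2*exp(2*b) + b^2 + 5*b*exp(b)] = b^3*exp(b) + 10*b^2*exp(2*b) + 3*b^2*exp(b) + 10*b*exp(2*b) + 5*b*exp(b) + 2*b + 5*exp(b)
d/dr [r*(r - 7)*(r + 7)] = 3*r^2 - 49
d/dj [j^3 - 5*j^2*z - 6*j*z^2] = 3*j^2 - 10*j*z - 6*z^2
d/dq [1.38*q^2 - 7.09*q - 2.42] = 2.76*q - 7.09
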